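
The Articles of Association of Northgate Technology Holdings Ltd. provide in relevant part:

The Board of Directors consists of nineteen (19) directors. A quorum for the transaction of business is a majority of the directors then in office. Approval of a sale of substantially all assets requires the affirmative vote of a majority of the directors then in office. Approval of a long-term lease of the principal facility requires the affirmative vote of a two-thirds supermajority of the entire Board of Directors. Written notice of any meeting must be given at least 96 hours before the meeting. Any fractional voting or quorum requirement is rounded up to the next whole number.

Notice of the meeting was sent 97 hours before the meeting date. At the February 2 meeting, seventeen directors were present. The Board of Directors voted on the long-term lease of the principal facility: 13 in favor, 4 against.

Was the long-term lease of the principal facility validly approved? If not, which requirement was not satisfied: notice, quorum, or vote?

Valid — all requirements satisfied.

Notice: 97 hours given; 96 required (97 ≥ 96). Satisfied.
Quorum: 17 present; quorum is 10. Satisfied.
Vote: the long-term lease of the principal facility requires two-thirds of the entire Board of Directors (19). 2/3 of 19 = 12.67, rounded up to 13, so 13 affirmative votes are needed; 13 voted in favor. Satisfied.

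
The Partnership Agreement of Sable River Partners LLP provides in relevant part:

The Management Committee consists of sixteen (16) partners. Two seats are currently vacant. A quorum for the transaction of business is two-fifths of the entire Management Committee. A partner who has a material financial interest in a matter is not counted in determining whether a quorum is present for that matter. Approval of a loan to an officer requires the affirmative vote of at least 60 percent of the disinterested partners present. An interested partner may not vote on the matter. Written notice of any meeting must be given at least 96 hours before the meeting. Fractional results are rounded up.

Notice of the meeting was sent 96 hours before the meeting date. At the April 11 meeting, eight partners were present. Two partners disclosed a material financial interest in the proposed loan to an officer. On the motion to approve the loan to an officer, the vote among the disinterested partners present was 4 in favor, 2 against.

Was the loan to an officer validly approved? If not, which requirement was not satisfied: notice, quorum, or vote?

Invalid — quorum requirement not satisfied.

Notice: 96 hours given; 96 required (96 ≥ 96). Satisfied.
Quorum: 8 present, but the 2 interested partners do not count, leaving 6. Quorum is 7. Not satisfied.
Vote: the loan to an officer requires three-fifths of the disinterested partners present (8 − 2 = 6). 3/5 of 6 = 3.60, rounded up to 4, so 4 affirmative votes are needed; 4 voted in favor. Satisfied. (Moot — without a quorum no business can be validly transacted.)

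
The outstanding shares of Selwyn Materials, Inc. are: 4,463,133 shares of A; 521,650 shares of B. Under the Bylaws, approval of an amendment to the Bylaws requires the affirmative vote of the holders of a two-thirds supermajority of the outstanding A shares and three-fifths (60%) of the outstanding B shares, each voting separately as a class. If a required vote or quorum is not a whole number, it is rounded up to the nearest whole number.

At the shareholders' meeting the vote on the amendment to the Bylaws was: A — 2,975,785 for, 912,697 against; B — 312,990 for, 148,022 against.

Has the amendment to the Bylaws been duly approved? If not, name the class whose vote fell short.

A: 2/3 of 4463133 = 2975422; 2,975,422 required, 2,975,785 in favor — approved.
B: 3/5 of 521650 = 312990; 312,990 required, 312,990 in favor — approved.

Approved — every class gave the required vote.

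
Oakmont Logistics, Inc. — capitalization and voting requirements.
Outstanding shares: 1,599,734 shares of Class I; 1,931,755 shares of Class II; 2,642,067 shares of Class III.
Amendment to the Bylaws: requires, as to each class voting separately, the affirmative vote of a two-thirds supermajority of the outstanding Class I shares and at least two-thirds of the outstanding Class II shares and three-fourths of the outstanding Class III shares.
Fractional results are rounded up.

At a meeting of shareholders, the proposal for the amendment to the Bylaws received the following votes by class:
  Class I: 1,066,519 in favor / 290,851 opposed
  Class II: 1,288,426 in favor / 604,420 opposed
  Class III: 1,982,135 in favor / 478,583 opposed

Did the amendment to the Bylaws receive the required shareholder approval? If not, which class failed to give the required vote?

Approved — every class gave the required vote.

Class I: 2/3 of 1599734 = 1066489.33, rounded up to 1066490; 1,066,490 required, 1,066,519 in favor — approved.
Class II: 2/3 of 1931755 = 1287836.67, rounded up to 1287837; 1,287,837 required, 1,288,426 in favor — approved.
Class III: 3/4 of 2642067 = 1981550.25, rounded up to 1981551; 1,981,551 required, 1,982,135 in favor — approved.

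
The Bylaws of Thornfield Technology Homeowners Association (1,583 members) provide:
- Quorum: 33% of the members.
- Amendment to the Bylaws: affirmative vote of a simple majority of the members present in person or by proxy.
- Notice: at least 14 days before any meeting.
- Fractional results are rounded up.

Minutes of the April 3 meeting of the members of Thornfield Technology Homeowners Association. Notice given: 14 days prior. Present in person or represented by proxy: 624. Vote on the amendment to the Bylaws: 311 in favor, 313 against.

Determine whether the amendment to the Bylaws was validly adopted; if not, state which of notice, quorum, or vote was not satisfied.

Notice: 14 days given; 14 required. Satisfied.
Quorum: 33% of 1,583 = 522.39, rounded up to 523; 624 present. Satisfied.
Vote: requires a majority of those present (624); a majority of 624 is 313, so 313 needed; 311 in favor. Not satisfied.

Invalid — vote requirement not satisfied.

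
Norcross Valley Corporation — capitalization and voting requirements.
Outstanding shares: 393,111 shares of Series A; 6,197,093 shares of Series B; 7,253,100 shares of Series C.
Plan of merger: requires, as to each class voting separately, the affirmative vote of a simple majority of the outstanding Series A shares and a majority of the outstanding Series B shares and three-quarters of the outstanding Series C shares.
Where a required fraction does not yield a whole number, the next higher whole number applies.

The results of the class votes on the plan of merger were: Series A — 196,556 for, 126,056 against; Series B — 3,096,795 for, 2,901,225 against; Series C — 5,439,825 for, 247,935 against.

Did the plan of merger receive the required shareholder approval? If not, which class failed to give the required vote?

Series A: a majority of 393111 is 196556; 196,556 required, 196,556 in favor — approved.
Series B: a majority of 6197093 is 3098547; 3,098,547 required, 3,096,795 in favor — not approved.
Series C: 3/4 of 7253100 = 5439825; 5,439,825 required, 5,439,825 in favor — approved.

Not approved — the Series B shares did not give the required vote.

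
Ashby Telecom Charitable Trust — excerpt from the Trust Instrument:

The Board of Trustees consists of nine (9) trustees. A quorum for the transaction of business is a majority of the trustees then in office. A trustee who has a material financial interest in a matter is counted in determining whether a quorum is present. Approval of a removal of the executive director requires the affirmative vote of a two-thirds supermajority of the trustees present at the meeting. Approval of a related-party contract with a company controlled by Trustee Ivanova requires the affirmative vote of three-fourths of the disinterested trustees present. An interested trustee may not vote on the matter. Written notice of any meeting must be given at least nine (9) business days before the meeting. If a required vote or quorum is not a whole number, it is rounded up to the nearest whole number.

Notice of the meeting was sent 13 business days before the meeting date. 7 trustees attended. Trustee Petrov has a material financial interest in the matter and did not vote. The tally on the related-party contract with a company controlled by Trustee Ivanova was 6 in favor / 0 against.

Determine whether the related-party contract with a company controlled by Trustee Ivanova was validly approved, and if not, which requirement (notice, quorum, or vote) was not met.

Valid — all requirements satisfied.

Notice: 13 business days given; 9 required (13 ≥ 9). Satisfied.
Quorum: 7 present (interested trustees count toward quorum); quorum is 5. Satisfied.
Vote: the related-party contract with a company controlled by Trustee Ivanova requires three-fourths of the disinterested trustees present (7 − 1 = 6). 3/4 of 6 = 4.50, rounded up to 5, so 5 affirmative votes are needed; 6 voted in favor. Satisfied.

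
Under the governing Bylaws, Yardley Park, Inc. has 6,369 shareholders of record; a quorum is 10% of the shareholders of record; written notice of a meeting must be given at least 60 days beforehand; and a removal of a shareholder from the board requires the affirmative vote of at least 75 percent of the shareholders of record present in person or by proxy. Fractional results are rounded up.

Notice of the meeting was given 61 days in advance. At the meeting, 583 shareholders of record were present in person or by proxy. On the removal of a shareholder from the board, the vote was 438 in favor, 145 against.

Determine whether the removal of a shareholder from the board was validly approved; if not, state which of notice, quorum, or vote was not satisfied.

Notice: 61 days given; 60 required. Satisfied.
Quorum: 10% of 6,369 = 636.90, rounded up to 637; 583 present. Not satisfied.
Vote: requires three-fourths of those present (583); 3/4 of 583 = 437.25, rounded up to 438, so 438 needed; 438 in favor. Satisfied.

Invalid — quorum requirement not satisfied.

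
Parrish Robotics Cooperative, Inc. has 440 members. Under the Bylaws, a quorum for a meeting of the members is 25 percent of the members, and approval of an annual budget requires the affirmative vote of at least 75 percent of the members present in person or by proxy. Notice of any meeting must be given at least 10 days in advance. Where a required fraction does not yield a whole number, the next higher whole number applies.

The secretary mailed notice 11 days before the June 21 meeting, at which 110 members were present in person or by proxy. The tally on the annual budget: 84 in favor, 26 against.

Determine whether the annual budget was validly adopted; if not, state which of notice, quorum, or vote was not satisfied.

Valid — all requirements satisfied.

Notice: 11 days given; 10 required. Satisfied.
Quorum: 25% of 440 = 110; 110 present. Satisfied.
Vote: requires three-fourths of those present (110); 3/4 of 110 = 82.50, rounded up to 83, so 83 needed; 84 in favor. Satisfied.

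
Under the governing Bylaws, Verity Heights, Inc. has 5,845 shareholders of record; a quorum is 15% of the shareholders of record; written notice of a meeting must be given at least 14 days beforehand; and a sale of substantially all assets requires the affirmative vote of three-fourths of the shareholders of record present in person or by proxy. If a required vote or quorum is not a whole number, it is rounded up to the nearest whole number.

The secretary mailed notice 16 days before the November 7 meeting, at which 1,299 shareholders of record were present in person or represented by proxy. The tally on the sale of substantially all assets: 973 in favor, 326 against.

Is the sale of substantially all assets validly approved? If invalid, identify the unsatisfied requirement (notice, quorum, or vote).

Invalid — vote requirement not satisfied.

Notice: 16 days given; 14 required. Satisfied.
Quorum: 15% of 5,845 = 876.75, rounded up to 877; 1,299 present. Satisfied.
Vote: requires three-fourths of those present (1,299); 3/4 of 1299 = 974.25, rounded up to 975, so 975 needed; 973 in favor. Not satisfied.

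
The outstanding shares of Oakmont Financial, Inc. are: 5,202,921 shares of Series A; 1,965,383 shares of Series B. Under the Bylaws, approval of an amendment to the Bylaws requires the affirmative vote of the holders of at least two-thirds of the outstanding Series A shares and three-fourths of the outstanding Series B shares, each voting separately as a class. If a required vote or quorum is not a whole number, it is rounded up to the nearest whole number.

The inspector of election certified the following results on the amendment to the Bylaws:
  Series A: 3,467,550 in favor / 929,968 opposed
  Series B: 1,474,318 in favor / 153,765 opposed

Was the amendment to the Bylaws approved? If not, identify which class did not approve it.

Not approved — the Series A shares did not give the required vote.

Series A: 2/3 of 5202921 = 3468614; 3,468,614 required, 3,467,550 in favor — not approved.
Series B: 3/4 of 1965383 = 1474037.25, rounded up to 1474038; 1,474,038 required, 1,474,318 in favor — approved.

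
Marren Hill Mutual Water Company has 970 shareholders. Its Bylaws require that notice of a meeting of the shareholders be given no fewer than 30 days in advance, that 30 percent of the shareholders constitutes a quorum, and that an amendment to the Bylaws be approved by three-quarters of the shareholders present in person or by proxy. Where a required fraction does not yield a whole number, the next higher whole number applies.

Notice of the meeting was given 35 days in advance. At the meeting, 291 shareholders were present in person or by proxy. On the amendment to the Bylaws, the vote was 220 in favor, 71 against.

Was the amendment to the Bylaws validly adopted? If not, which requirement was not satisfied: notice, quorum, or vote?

Valid — all requirements satisfied.

Notice: 35 days given; 30 required. Satisfied.
Quorum: 30% of 970 = 291; 291 present. Satisfied.
Vote: requires three-fourths of those present (291); 3/4 of 291 = 218.25, rounded up to 219, so 219 needed; 220 in favor. Satisfied.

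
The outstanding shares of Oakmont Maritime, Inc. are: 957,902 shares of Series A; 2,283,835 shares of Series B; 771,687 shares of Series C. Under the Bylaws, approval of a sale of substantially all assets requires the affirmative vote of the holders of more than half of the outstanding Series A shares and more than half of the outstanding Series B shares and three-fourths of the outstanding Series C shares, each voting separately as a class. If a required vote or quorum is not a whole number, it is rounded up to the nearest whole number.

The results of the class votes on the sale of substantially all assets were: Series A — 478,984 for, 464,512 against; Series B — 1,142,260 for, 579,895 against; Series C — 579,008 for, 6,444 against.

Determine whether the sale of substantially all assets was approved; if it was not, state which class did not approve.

Approved — every class gave the required vote.

Series A: a majority of 957902 is 478952; 478,952 required, 478,984 in favor — approved.
Series B: a majority of 2283835 is 1141918; 1,141,918 required, 1,142,260 in favor — approved.
Series C: 3/4 of 771687 = 578765.25, rounded up to 578766; 578,766 required, 579,008 in favor — approved.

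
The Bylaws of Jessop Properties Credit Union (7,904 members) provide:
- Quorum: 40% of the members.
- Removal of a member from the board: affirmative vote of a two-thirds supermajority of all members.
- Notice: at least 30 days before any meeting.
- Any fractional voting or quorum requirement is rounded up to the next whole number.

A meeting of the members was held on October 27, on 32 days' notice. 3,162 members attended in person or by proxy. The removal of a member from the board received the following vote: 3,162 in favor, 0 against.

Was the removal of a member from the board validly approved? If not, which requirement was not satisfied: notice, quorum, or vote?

Notice: 32 days given; 30 required. Satisfied.
Quorum: 40% of 7,904 = 3,161.60, rounded up to 3,162; 3,162 present. Satisfied.
Vote: requires two-thirds of all members (7,904); 2/3 of 7904 = 5269.33, rounded up to 5270, so 5,270 needed; 3,162 in favor. Not satisfied.

Invalid — vote requirement not satisfied.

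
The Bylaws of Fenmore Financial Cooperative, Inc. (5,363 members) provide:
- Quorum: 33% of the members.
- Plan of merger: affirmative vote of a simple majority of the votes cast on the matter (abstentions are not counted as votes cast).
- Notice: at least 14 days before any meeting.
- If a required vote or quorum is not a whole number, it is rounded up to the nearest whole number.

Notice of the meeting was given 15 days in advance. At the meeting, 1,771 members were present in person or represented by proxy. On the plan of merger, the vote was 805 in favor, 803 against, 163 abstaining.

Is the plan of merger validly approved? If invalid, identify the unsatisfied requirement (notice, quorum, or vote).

Valid — all requirements satisfied.

Notice: 15 days given; 14 required. Satisfied.
Quorum: 33% of 5,363 = 1,769.79, rounded up to 1,770; 1,771 present. Satisfied.
Vote: requires a majority of the votes cast (1,771 − 163 abstaining = 1,608); a majority of 1608 is 805, so 805 needed; 805 in favor. Satisfied.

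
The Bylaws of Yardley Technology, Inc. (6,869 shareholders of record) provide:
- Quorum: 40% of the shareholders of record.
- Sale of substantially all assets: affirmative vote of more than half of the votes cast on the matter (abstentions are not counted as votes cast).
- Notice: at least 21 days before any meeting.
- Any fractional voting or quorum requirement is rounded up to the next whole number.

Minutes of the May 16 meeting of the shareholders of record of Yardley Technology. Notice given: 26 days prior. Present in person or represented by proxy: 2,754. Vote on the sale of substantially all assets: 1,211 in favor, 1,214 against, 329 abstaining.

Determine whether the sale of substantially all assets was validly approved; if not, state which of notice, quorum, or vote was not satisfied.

Notice: 26 days given; 21 required. Satisfied.
Quorum: 40% of 6,869 = 2,747.60, rounded up to 2,748; 2,754 present. Satisfied.
Vote: requires a majority of the votes cast (2,754 − 329 abstaining = 2,425); a majority of 2425 is 1213, so 1,213 needed; 1,211 in favor. Not satisfied.

Invalid — vote requirement not satisfied.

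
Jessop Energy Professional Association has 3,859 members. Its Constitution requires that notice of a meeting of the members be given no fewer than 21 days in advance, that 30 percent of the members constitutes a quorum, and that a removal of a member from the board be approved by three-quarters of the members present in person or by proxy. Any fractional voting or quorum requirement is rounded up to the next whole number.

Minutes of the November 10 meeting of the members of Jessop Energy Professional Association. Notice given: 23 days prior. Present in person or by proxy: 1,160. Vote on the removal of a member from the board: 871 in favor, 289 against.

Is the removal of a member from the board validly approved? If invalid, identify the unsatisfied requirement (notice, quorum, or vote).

Valid — all requirements satisfied.

Notice: 23 days given; 21 required. Satisfied.
Quorum: 30% of 3,859 = 1,157.70, rounded up to 1,158; 1,160 present. Satisfied.
Vote: requires three-fourths of those present (1,160); 3/4 of 1160 = 870, so 870 needed; 871 in favor. Satisfied.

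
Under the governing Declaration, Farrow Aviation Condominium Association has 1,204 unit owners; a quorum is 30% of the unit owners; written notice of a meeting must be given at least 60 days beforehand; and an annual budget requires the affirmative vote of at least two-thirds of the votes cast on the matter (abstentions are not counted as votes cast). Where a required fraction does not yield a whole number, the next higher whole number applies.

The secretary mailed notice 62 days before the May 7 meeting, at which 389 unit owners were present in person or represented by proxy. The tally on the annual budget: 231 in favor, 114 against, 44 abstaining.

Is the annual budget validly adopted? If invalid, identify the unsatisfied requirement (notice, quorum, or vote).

Notice: 62 days given; 60 required. Satisfied.
Quorum: 30% of 1,204 = 361.20, rounded up to 362; 389 present. Satisfied.
Vote: requires two-thirds of the votes cast (389 − 44 abstaining = 345); 2/3 of 345 = 230, so 230 needed; 231 in favor. Satisfied.

Valid — all requirements satisfied.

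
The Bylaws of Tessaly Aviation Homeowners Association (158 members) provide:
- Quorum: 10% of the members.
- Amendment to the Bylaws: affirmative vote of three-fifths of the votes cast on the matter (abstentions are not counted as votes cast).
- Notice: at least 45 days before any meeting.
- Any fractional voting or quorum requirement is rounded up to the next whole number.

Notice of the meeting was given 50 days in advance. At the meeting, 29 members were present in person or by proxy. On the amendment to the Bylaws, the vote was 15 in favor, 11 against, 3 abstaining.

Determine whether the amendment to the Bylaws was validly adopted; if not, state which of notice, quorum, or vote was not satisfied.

Invalid — vote requirement not satisfied.

Notice: 50 days given; 45 required. Satisfied.
Quorum: 10% of 158 = 15.80, rounded up to 16; 29 present. Satisfied.
Vote: requires three-fifths of the votes cast (29 − 3 abstaining = 26); 3/5 of 26 = 15.60, rounded up to 16, so 16 needed; 15 in favor. Not satisfied.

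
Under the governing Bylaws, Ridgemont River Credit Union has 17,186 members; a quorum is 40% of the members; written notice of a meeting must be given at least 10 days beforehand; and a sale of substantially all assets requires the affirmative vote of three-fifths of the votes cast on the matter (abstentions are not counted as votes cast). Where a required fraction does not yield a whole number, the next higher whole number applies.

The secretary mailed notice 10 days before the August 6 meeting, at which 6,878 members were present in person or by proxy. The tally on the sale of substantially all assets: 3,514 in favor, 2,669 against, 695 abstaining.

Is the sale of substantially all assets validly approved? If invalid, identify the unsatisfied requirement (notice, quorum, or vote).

Invalid — vote requirement not satisfied.

Notice: 10 days given; 10 required. Satisfied.
Quorum: 40% of 17,186 = 6,874.40, rounded up to 6,875; 6,878 present. Satisfied.
Vote: requires three-fifths of the votes cast (6,878 − 695 abstaining = 6,183); 3/5 of 6183 = 3709.80, rounded up to 3710, so 3,710 needed; 3,514 in favor. Not satisfied.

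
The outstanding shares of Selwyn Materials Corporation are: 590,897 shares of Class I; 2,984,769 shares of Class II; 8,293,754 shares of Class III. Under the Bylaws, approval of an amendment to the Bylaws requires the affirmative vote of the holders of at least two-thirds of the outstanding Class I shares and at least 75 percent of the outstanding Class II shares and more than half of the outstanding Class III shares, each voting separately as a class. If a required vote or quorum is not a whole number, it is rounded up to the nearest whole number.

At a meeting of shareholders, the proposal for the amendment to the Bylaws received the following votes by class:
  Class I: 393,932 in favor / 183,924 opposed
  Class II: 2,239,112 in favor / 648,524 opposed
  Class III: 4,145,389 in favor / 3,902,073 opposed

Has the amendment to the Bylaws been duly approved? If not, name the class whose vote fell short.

Not approved — the Class III shares did not give the required vote.

Class I: 2/3 of 590897 = 393931.33, rounded up to 393932; 393,932 required, 393,932 in favor — approved.
Class II: 3/4 of 2984769 = 2238576.75, rounded up to 2238577; 2,238,577 required, 2,239,112 in favor — approved.
Class III: a majority of 8293754 is 4146878; 4,146,878 required, 4,145,389 in favor — not approved.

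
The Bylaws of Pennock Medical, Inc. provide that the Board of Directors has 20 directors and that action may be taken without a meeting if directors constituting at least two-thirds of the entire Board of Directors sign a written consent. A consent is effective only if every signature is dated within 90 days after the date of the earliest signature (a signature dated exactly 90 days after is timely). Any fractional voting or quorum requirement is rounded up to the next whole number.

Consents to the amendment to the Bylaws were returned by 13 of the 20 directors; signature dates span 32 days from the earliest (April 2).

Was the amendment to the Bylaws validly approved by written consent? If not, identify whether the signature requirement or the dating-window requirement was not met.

Signatures required: at least two-thirds of 20 — 2/3 of 20 = 13.33, rounded up to 14, so 14 needed; 13 signed. Insufficient.
Dating window: the latest signature is 32 days after the earliest; the limit is 90 days. Within the window.

Not effective — insufficient signatures.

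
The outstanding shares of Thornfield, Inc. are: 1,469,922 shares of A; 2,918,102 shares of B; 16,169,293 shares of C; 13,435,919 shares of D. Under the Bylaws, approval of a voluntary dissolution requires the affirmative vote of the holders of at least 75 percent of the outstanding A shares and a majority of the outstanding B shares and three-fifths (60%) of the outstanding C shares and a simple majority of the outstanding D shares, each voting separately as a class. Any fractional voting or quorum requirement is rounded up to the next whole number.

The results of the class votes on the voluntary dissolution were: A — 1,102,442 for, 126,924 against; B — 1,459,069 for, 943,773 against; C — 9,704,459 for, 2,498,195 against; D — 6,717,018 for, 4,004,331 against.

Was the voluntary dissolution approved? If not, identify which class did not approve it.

Not approved — the D shares did not give the required vote.

A: 3/4 of 1469922 = 1102441.50, rounded up to 1102442; 1,102,442 required, 1,102,442 in favor — approved.
B: a majority of 2918102 is 1459052; 1,459,052 required, 1,459,069 in favor — approved.
C: 3/5 of 16169293 = 9701575.80, rounded up to 9701576; 9,701,576 required, 9,704,459 in favor — approved.
D: a majority of 13435919 is 6717960; 6,717,960 required, 6,717,018 in favor — not approved.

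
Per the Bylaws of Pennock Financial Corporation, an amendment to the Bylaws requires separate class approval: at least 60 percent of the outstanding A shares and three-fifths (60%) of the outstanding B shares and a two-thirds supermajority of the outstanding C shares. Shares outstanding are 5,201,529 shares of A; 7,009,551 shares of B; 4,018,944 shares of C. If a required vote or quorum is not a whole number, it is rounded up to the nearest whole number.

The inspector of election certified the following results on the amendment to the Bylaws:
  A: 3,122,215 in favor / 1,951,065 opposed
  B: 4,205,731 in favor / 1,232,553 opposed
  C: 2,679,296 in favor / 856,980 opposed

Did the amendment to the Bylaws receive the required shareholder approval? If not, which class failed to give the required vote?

A: 3/5 of 5201529 = 3120917.40, rounded up to 3120918; 3,120,918 required, 3,122,215 in favor — approved.
B: 3/5 of 7009551 = 4205730.60, rounded up to 4205731; 4,205,731 required, 4,205,731 in favor — approved.
C: 2/3 of 4018944 = 2679296; 2,679,296 required, 2,679,296 in favor — approved.

Approved — every class gave the required vote.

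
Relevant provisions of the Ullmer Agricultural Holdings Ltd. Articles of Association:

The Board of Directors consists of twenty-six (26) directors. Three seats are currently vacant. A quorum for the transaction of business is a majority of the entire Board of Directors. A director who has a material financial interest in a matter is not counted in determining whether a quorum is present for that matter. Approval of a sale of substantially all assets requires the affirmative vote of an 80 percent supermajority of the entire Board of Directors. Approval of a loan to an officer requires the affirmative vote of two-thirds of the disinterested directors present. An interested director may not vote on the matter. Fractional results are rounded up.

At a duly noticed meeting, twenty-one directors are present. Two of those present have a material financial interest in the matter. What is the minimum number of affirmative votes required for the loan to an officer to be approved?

13

The loan to an officer requires two-thirds of the disinterested directors present (21 − 2 = 19).
2/3 of 19 = 12.67, rounded up to 13.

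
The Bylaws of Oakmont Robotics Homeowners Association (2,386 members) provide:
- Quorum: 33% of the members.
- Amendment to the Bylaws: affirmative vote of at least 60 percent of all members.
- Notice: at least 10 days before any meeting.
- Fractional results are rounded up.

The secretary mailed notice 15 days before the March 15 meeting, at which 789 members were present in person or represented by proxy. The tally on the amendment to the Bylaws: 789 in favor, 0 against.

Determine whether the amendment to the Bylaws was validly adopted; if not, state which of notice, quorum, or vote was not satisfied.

Invalid — vote requirement not satisfied.

Notice: 15 days given; 10 required. Satisfied.
Quorum: 33% of 2,386 = 787.38, rounded up to 788; 789 present. Satisfied.
Vote: requires three-fifths of all members (2,386); 3/5 of 2386 = 1431.60, rounded up to 1432, so 1,432 needed; 789 in favor. Not satisfied.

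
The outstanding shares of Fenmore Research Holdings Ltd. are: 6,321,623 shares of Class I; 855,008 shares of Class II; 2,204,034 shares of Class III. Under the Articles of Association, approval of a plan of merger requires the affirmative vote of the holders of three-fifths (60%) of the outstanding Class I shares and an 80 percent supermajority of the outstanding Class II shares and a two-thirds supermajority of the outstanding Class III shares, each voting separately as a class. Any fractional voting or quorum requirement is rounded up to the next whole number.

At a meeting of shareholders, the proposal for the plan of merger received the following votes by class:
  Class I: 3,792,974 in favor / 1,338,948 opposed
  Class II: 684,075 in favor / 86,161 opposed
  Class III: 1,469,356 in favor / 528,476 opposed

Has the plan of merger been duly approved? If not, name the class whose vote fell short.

Approved — every class gave the required vote.

Class I: 3/5 of 6321623 = 3792973.80, rounded up to 3792974; 3,792,974 required, 3,792,974 in favor — approved.
Class II: 4/5 of 855008 = 684006.40, rounded up to 684007; 684,007 required, 684,075 in favor — approved.
Class III: 2/3 of 2204034 = 1469356; 1,469,356 required, 1,469,356 in favor — approved.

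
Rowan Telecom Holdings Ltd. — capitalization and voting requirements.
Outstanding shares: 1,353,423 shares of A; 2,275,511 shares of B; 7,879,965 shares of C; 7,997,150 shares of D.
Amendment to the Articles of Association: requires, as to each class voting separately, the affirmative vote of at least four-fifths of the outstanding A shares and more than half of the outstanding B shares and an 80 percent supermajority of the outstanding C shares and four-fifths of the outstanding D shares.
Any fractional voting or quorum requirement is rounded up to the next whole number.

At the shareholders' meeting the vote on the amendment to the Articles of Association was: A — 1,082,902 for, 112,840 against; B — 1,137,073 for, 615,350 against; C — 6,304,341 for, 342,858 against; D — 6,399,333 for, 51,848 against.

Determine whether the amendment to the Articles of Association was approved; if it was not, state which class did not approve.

A: 4/5 of 1353423 = 1082738.40, rounded up to 1082739; 1,082,739 required, 1,082,902 in favor — approved.
B: a majority of 2275511 is 1137756; 1,137,756 required, 1,137,073 in favor — not approved.
C: 4/5 of 7879965 = 6303972; 6,303,972 required, 6,304,341 in favor — approved.
D: 4/5 of 7997150 = 6397720; 6,397,720 required, 6,399,333 in favor — approved.

Not approved — the B shares did not give the required vote.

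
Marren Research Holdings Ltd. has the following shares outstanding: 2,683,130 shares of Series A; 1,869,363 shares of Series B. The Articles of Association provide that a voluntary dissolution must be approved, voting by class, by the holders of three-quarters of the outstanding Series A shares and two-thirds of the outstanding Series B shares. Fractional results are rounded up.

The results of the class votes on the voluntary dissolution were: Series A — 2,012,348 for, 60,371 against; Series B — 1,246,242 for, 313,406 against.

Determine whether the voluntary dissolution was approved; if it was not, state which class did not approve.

Series A: 3/4 of 2683130 = 2012347.50, rounded up to 2012348; 2,012,348 required, 2,012,348 in favor — approved.
Series B: 2/3 of 1869363 = 1246242; 1,246,242 required, 1,246,242 in favor — approved.

Approved — every class gave the required vote.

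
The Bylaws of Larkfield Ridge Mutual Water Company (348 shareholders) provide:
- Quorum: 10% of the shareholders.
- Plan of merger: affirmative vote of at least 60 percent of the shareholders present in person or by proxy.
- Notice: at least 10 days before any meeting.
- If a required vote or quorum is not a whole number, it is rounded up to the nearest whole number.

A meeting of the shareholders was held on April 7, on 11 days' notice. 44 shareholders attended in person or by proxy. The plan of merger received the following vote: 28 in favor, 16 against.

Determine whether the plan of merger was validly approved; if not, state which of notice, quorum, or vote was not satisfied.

Notice: 11 days given; 10 required. Satisfied.
Quorum: 10% of 348 = 34.80, rounded up to 35; 44 present. Satisfied.
Vote: requires three-fifths of those present (44); 3/5 of 44 = 26.40, rounded up to 27, so 27 needed; 28 in favor. Satisfied.

Valid — all requirements satisfied.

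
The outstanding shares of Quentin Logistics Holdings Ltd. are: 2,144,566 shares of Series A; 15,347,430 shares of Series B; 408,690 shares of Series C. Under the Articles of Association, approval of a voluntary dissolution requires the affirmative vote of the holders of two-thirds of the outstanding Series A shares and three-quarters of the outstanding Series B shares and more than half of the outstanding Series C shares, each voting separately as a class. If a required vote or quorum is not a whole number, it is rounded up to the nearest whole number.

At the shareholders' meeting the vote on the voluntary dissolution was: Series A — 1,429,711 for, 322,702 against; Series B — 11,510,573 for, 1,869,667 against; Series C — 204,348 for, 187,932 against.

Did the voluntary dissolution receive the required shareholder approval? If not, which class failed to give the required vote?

Series A: 2/3 of 2144566 = 1429710.67, rounded up to 1429711; 1,429,711 required, 1,429,711 in favor — approved.
Series B: 3/4 of 15347430 = 11510572.50, rounded up to 11510573; 11,510,573 required, 11,510,573 in favor — approved.
Series C: a majority of 408690 is 204346; 204,346 required, 204,348 in favor — approved.

Approved — every class gave the required vote.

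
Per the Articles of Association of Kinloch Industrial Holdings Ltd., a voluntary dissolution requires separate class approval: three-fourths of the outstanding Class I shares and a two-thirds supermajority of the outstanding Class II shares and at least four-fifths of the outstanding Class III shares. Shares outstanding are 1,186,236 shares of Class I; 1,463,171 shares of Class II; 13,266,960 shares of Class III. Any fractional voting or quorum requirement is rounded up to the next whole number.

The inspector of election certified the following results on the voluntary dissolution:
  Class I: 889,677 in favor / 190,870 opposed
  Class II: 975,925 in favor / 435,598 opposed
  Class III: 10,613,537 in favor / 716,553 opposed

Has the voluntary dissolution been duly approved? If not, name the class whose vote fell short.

Not approved — the Class III shares did not give the required vote.

Class I: 3/4 of 1186236 = 889677; 889,677 required, 889,677 in favor — approved.
Class II: 2/3 of 1463171 = 975447.33, rounded up to 975448; 975,448 required, 975,925 in favor — approved.
Class III: 4/5 of 13266960 = 10613568; 10,613,568 required, 10,613,537 in favor — not approved.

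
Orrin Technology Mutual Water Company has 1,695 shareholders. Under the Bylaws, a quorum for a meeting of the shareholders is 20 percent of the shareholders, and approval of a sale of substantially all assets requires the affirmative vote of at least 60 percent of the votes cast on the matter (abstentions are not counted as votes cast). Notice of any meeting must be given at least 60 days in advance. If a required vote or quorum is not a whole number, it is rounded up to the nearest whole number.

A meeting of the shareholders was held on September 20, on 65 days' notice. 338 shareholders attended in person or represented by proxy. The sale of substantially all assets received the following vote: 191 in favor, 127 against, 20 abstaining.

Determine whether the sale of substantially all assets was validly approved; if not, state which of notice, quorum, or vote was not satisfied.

Notice: 65 days given; 60 required. Satisfied.
Quorum: 20% of 1,695 = 339; 338 present. Not satisfied.
Vote: requires three-fifths of the votes cast (338 − 20 abstaining = 318); 3/5 of 318 = 190.80, rounded up to 191, so 191 needed; 191 in favor. Satisfied.

Invalid — quorum requirement not satisfied.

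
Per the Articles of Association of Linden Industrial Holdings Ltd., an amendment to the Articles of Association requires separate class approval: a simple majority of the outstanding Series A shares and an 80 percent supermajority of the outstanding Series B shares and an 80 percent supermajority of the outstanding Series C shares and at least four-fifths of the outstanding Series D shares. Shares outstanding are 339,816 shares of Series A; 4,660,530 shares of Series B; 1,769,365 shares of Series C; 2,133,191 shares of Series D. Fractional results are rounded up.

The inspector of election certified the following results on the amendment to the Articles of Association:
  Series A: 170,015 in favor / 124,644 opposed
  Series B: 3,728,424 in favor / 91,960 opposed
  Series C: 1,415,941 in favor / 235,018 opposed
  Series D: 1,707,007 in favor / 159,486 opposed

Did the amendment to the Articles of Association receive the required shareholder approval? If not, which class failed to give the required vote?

Approved — every class gave the required vote.

Series A: a majority of 339816 is 169909; 169,909 required, 170,015 in favor — approved.
Series B: 4/5 of 4660530 = 3728424; 3,728,424 required, 3,728,424 in favor — approved.
Series C: 4/5 of 1769365 = 1415492; 1,415,492 required, 1,415,941 in favor — approved.
Series D: 4/5 of 2133191 = 1706552.80, rounded up to 1706553; 1,706,553 required, 1,707,007 in favor — approved.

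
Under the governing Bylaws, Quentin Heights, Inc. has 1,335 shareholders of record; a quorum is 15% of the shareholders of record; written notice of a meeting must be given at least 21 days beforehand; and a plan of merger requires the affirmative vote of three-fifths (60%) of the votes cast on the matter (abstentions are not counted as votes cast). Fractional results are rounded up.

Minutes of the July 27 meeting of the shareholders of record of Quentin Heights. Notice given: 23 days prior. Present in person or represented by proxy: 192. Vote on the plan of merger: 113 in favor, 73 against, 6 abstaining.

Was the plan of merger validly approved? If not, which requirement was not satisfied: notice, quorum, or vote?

Invalid — quorum requirement not satisfied.

Notice: 23 days given; 21 required. Satisfied.
Quorum: 15% of 1,335 = 200.25, rounded up to 201; 192 present. Not satisfied.
Vote: requires three-fifths of the votes cast (192 − 6 abstaining = 186); 3/5 of 186 = 111.60, rounded up to 112, so 112 needed; 113 in favor. Satisfied.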